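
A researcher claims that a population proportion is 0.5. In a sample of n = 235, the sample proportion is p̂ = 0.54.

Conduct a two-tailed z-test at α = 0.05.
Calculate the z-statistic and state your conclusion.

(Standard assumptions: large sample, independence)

Answer: z = 1.2264, fail to reject H₀

Derivation:
H₀: p = 0.5, H₁: p ≠ 0.5
Standard error: SE = √(p₀(1-p₀)/n) = √(0.5×0.5/235) = 0.032616
z-statistic: z = (p̂ - p₀)/SE = (0.54 - 0.5)/0.032616 = 1.2264
Critical value: z_0.025 = ±1.960
p-value = 0.2200
Decision: fail to reject H₀ at α = 0.05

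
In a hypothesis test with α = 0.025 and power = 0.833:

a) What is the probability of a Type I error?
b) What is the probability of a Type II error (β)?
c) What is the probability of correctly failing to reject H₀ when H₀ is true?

Answer: a) 0.025, b) 0.167, c) 0.975

Derivation:
a) Type I error probability = α = 0.025
b) Power = P(reject H₀ | H₁ true) = 1 - β = 0.833, so Type II error probability = β = 1 - Power = 0.167
c) P(fail to reject H₀ | H₀ true) = 1 - α = 0.975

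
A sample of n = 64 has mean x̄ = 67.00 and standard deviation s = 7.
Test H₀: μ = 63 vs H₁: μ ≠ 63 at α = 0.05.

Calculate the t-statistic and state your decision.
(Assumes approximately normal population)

df = n - 1 = 63
SE = s/√n = 7/√64 = 0.8750
t = (x̄ - μ₀)/SE = (67.00 - 63)/0.8750 = 4.5714
Critical value: t_{0.025,63} = ±1.998
p-value < 0.0001
Decision: reject H₀

Answer: t = 4.5714, reject H₀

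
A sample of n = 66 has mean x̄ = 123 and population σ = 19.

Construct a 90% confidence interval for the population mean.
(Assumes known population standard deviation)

Answer: (119.1528, 126.8472)

Derivation:
Confidence level: 90%, α = 0.1
z_0.05 = 1.645
SE = σ/√n = 19/√66 = 2.3387
Margin of error = 1.645 × 2.3387 = 3.8472
CI: x̄ ± margin = 123 ± 3.8472
CI: (119.1528, 126.8472)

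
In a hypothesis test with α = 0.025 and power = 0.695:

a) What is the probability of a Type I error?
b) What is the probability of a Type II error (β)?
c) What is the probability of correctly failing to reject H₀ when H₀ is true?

Answer: a) 0.025, b) 0.305, c) 0.975

Derivation:
a) Type I error probability = α = 0.025
b) Power = P(reject H₀ | H₁ true) = 1 - β = 0.695, so Type II error probability = β = 1 - Power = 0.305
c) P(fail to reject H₀ | H₀ true) = 1 - α = 0.975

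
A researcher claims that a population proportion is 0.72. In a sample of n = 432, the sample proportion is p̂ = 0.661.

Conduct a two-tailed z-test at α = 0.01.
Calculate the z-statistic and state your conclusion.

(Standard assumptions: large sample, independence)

Answer: z = -2.7312, reject H₀

Derivation:
H₀: p = 0.72, H₁: p ≠ 0.72
Standard error: SE = √(p₀(1-p₀)/n) = √(0.72×0.28/432) = 0.021602
z-statistic: z = (p̂ - p₀)/SE = (0.661 - 0.72)/0.021602 = -2.7312
Critical value: z_0.005 = ±2.576
p-value = 0.0063
Decision: reject H₀ at α = 0.01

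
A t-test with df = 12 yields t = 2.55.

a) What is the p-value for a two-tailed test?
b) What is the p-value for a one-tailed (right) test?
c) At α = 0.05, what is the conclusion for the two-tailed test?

Answer: a) 0.0255, b) 0.0127, c) reject H₀

Derivation:
Using t-distribution with df = 12:
a) Two-tailed: p = 2×P(T > 2.55) = 0.0255
b) One-tailed: p = P(T > 2.55) = 0.0127
c) 0.0255 < 0.05, reject H₀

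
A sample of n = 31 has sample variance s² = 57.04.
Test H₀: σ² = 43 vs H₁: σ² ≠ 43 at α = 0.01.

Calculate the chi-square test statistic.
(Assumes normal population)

Answer: χ² = 39.7953, fail to reject H₀

Derivation:
df = n - 1 = 30
χ² = (n-1)s²/σ₀² = 30×57.04/43 = 39.7953
Critical values: χ²_{0.995,30} = 13.787, χ²_{0.005,30} = 53.672
Rejection region: χ² < 13.787 or χ² > 53.672
Decision: fail to reject H₀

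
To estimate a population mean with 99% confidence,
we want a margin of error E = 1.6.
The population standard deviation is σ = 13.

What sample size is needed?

Answer: n = 439

Derivation:
z_0.005 = 2.576
n = (z×σ/E)² = (2.576×13/1.6)²
n = 438.0649
Round up: n = 439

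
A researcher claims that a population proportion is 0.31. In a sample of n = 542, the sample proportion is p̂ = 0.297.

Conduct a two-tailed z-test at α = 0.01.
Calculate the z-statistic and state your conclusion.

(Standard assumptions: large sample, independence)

H₀: p = 0.31, H₁: p ≠ 0.31
Standard error: SE = √(p₀(1-p₀)/n) = √(0.31×0.69/542) = 0.019866
z-statistic: z = (p̂ - p₀)/SE = (0.297 - 0.31)/0.019866 = -0.6544
Critical value: z_0.005 = ±2.576
p-value = 0.5129
Decision: fail to reject H₀ at α = 0.01

Answer: z = -0.6544, fail to reject H₀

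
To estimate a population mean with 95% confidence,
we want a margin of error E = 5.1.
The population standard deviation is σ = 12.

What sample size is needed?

Answer: n = 22

Derivation:
z_0.025 = 1.960
n = (z×σ/E)² = (1.960×12/5.1)²
n = 21.2684
Round up: n = 22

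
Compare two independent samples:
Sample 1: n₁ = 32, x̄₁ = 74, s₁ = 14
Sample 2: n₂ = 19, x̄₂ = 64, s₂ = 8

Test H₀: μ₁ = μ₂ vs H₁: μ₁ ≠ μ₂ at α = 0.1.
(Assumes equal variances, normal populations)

Pooled variance: s²_p = [31×14² + 18×8²]/(49) = 147.5102
s_p = 12.1454
SE = s_p×√(1/n₁ + 1/n₂) = 12.1454×√(1/32 + 1/19) = 3.5176
t = (x̄₁ - x̄₂)/SE = (74 - 64)/3.5176 = 2.8428
df = 49, t-critical = ±1.677
Decision: reject H₀

Answer: t = 2.8428, reject H₀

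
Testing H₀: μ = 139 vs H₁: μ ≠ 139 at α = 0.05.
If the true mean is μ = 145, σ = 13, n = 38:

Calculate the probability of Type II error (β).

SE = σ/√n = 13/√38 = 2.1089
Critical values: μ₀ ± z_0.025×SE = 139 ± 1.960×2.1089
Acceptance region: (134.8666, 143.1334)
Under H₁ (μ = 145): z_high = (143.1334 - 145)/2.1089 = -0.8851, z_low = (134.8666 - 145)/2.1089 = -4.8051
β = P(not reject | H₁) = Φ(-0.8851) - Φ(-4.8051) ≈ 0.1881

Answer: β ≈ 0.1881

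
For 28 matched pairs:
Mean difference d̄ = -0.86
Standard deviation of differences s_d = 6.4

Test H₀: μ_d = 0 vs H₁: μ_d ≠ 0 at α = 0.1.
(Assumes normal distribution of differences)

Answer: t = -0.7110, fail to reject H₀

Derivation:
df = n - 1 = 27
SE = s_d/√n = 6.4/√28 = 1.2095
t = d̄/SE = -0.86/1.2095 = -0.7110
Critical value: t_{0.05,27} = ±1.703
p-value ≈ 0.4832
Decision: fail to reject H₀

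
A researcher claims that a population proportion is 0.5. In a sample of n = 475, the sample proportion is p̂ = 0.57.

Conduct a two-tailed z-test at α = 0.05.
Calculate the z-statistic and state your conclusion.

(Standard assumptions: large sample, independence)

H₀: p = 0.5, H₁: p ≠ 0.5
Standard error: SE = √(p₀(1-p₀)/n) = √(0.5×0.5/475) = 0.022942
z-statistic: z = (p̂ - p₀)/SE = (0.57 - 0.5)/0.022942 = 3.0512
Critical value: z_0.025 = ±1.960
p-value = 0.0023
Decision: reject H₀ at α = 0.05

Answer: z = 3.0512, reject H₀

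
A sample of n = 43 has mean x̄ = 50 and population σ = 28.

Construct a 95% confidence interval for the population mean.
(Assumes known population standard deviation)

Answer: (41.6308, 58.3692)

Derivation:
Confidence level: 95%, α = 0.05
z_0.025 = 1.960
SE = σ/√n = 28/√43 = 4.2700
Margin of error = 1.960 × 4.2700 = 8.3692
CI: x̄ ± margin = 50 ± 8.3692
CI: (41.6308, 58.3692)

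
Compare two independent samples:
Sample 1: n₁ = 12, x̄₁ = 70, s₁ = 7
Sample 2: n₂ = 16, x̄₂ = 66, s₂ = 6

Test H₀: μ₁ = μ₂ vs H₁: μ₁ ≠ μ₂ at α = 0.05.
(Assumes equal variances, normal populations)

Pooled variance: s²_p = [11×7² + 15×6²]/(26) = 41.5000
s_p = 6.4420
SE = s_p×√(1/n₁ + 1/n₂) = 6.4420×√(1/12 + 1/16) = 2.4601
t = (x̄₁ - x̄₂)/SE = (70 - 66)/2.4601 = 1.6260
df = 26, t-critical = ±2.056
Decision: fail to reject H₀

Answer: t = 1.6260, fail to reject H₀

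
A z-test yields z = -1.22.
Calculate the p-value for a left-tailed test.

Answer: p-value ≈ 0.1112

Derivation:
For z = -1.22:
p = P(Z < -1.22) = Φ(-1.22) = 0.1112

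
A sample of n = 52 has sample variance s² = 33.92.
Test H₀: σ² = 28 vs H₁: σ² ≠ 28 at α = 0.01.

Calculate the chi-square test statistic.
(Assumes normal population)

df = n - 1 = 51
χ² = (n-1)s²/σ₀² = 51×33.92/28 = 61.7829
Critical values: χ²_{0.995,51} = 28.735, χ²_{0.005,51} = 80.747
Rejection region: χ² < 28.735 or χ² > 80.747
Decision: fail to reject H₀

Answer: χ² = 61.7829, fail to reject H₀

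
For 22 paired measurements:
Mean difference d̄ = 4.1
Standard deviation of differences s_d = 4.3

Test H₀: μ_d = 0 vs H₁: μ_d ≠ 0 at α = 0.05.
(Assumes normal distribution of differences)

Answer: t = 4.4721, reject H₀

Derivation:
df = n - 1 = 21
SE = s_d/√n = 4.3/√22 = 0.9168
t = d̄/SE = 4.1/0.9168 = 4.4721
Critical value: t_{0.025,21} = ±2.080
p-value ≈ 0.0002
Decision: reject H₀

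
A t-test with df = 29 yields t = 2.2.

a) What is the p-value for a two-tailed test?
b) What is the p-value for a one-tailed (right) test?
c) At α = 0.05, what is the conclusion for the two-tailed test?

Using t-distribution with df = 29:
a) Two-tailed: p = 2×P(T > 2.2) = 0.0359
b) One-tailed: p = P(T > 2.2) = 0.0180
c) 0.0359 < 0.05, reject H₀

Answer: a) 0.0359, b) 0.0180, c) reject H₀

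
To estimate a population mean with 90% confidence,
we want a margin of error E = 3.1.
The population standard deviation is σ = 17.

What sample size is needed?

z_0.05 = 1.645
n = (z×σ/E)² = (1.645×17/3.1)²
n = 81.3779
Round up: n = 82

Answer: n = 82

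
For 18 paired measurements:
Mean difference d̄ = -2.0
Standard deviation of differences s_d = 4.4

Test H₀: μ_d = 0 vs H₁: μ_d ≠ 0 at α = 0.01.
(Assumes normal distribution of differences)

Answer: t = -1.9285, fail to reject H₀

Derivation:
df = n - 1 = 17
SE = s_d/√n = 4.4/√18 = 1.0371
t = d̄/SE = -2.0/1.0371 = -1.9285
Critical value: t_{0.005,17} = ±2.898
p-value ≈ 0.0707
Decision: fail to reject H₀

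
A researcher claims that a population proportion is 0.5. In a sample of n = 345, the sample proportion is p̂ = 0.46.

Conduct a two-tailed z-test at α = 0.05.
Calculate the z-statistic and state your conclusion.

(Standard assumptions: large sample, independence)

Answer: z = -1.4859, fail to reject H₀

Derivation:
H₀: p = 0.5, H₁: p ≠ 0.5
Standard error: SE = √(p₀(1-p₀)/n) = √(0.5×0.5/345) = 0.026919
z-statistic: z = (p̂ - p₀)/SE = (0.46 - 0.5)/0.026919 = -1.4859
Critical value: z_0.025 = ±1.960
p-value = 0.1373
Decision: fail to reject H₀ at α = 0.05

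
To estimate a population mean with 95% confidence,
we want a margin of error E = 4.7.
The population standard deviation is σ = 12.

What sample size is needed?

Answer: n = 26

Derivation:
z_0.025 = 1.960
n = (z×σ/E)² = (1.960×12/4.7)²
n = 25.0426
Round up: n = 26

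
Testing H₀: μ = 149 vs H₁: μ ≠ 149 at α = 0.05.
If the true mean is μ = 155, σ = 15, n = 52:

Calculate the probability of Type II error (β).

SE = σ/√n = 15/√52 = 2.0801
Critical values: μ₀ ± z_0.025×SE = 149 ± 1.960×2.0801
Acceptance region: (144.9230, 153.0770)
Under H₁ (μ = 155): z_high = (153.0770 - 155)/2.0801 = -0.9245, z_low = (144.9230 - 155)/2.0801 = -4.8445
β = P(not reject | H₁) = Φ(-0.9245) - Φ(-4.8445) ≈ 0.1776

Answer: β ≈ 0.1776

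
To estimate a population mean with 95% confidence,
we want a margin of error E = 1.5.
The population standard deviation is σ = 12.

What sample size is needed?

Answer: n = 246

Derivation:
z_0.025 = 1.960
n = (z×σ/E)² = (1.960×12/1.5)²
n = 245.8624
Round up: n = 246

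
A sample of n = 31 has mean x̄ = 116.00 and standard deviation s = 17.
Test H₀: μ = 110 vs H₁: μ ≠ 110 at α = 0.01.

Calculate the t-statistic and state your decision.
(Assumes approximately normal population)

df = n - 1 = 30
SE = s/√n = 17/√31 = 3.0533
t = (x̄ - μ₀)/SE = (116.00 - 110)/3.0533 = 1.9651
Critical value: t_{0.005,30} = ±2.750
p-value ≈ 0.0587
Decision: fail to reject H₀

Answer: t = 1.9651, fail to reject H₀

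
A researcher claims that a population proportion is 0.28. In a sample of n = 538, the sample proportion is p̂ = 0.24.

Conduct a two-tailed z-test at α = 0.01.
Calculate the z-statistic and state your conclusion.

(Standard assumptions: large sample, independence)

H₀: p = 0.28, H₁: p ≠ 0.28
Standard error: SE = √(p₀(1-p₀)/n) = √(0.28×0.72/538) = 0.019358
z-statistic: z = (p̂ - p₀)/SE = (0.24 - 0.28)/0.019358 = -2.0663
Critical value: z_0.005 = ±2.576
p-value = 0.0388
Decision: fail to reject H₀ at α = 0.01

Answer: z = -2.0663, fail to reject H₀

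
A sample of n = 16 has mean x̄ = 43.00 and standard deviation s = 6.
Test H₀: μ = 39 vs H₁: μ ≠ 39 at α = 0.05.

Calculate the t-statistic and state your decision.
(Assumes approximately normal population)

df = n - 1 = 15
SE = s/√n = 6/√16 = 1.5000
t = (x̄ - μ₀)/SE = (43.00 - 39)/1.5000 = 2.6667
Critical value: t_{0.025,15} = ±2.131
p-value ≈ 0.0176
Decision: reject H₀

Answer: t = 2.6667, reject H₀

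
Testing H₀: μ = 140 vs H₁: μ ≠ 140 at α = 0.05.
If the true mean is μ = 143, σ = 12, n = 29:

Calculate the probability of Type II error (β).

Answer: β ≈ 0.7298

Derivation:
SE = σ/√n = 12/√29 = 2.2283
Critical values: μ₀ ± z_0.025×SE = 140 ± 1.960×2.2283
Acceptance region: (135.6325, 144.3675)
Under H₁ (μ = 143): z_high = (144.3675 - 143)/2.2283 = 0.6137, z_low = (135.6325 - 143)/2.2283 = -3.3063
β = P(not reject | H₁) = Φ(0.6137) - Φ(-3.3063) ≈ 0.7298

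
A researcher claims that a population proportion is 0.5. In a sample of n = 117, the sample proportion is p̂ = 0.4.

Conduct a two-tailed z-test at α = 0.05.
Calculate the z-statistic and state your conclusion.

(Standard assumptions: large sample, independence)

H₀: p = 0.5, H₁: p ≠ 0.5
Standard error: SE = √(p₀(1-p₀)/n) = √(0.5×0.5/117) = 0.046225
z-statistic: z = (p̂ - p₀)/SE = (0.4 - 0.5)/0.046225 = -2.1633
Critical value: z_0.025 = ±1.960
p-value = 0.0305
Decision: reject H₀ at α = 0.05

Answer: z = -2.1633, reject H₀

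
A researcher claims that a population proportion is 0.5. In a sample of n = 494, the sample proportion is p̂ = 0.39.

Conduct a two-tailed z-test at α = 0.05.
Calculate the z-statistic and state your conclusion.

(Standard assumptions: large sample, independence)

Answer: z = -4.8898, reject H₀

Derivation:
H₀: p = 0.5, H₁: p ≠ 0.5
Standard error: SE = √(p₀(1-p₀)/n) = √(0.5×0.5/494) = 0.022496
z-statistic: z = (p̂ - p₀)/SE = (0.39 - 0.5)/0.022496 = -4.8898
Critical value: z_0.025 = ±1.960
p-value < 0.0001
Decision: reject H₀ at α = 0.05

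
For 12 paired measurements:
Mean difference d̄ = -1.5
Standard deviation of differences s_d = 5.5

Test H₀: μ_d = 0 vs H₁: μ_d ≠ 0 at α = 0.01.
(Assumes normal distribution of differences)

Answer: t = -0.9448, fail to reject H₀

Derivation:
df = n - 1 = 11
SE = s_d/√n = 5.5/√12 = 1.5877
t = d̄/SE = -1.5/1.5877 = -0.9448
Critical value: t_{0.005,11} = ±3.106
p-value ≈ 0.3651
Decision: fail to reject H₀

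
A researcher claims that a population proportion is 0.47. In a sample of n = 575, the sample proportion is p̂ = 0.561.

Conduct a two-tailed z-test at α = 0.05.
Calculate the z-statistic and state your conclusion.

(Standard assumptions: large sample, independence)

Answer: z = 4.3721, reject H₀

Derivation:
H₀: p = 0.47, H₁: p ≠ 0.47
Standard error: SE = √(p₀(1-p₀)/n) = √(0.47×0.53/575) = 0.020814
z-statistic: z = (p̂ - p₀)/SE = (0.561 - 0.47)/0.020814 = 4.3721
Critical value: z_0.025 = ±1.960
p-value < 0.0001
Decision: reject H₀ at α = 0.05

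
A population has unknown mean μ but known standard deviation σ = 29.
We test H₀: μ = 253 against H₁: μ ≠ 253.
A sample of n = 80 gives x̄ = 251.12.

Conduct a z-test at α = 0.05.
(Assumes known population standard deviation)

Answer: z = -0.5798, fail to reject H₀

Derivation:
Standard error: SE = σ/√n = 29/√80 = 3.2423
z-statistic: z = (x̄ - μ₀)/SE = (251.12 - 253)/3.2423 = -0.5798
Critical value: ±1.960
p-value = 0.5620
Decision: fail to reject H₀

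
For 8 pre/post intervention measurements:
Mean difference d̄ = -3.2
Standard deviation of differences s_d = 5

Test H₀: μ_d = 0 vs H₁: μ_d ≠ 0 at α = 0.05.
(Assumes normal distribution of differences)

df = n - 1 = 7
SE = s_d/√n = 5/√8 = 1.7678
t = d̄/SE = -3.2/1.7678 = -1.8102
Critical value: t_{0.025,7} = ±2.365
p-value ≈ 0.1132
Decision: fail to reject H₀

Answer: t = -1.8102, fail to reject H₀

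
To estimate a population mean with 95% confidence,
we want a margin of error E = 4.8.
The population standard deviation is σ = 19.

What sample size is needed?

Answer: n = 61

Derivation:
z_0.025 = 1.960
n = (z×σ/E)² = (1.960×19/4.8)²
n = 60.1917
Round up: n = 61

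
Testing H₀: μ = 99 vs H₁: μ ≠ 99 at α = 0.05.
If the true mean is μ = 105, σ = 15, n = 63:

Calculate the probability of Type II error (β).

SE = σ/√n = 15/√63 = 1.8898
Critical values: μ₀ ± z_0.025×SE = 99 ± 1.960×1.8898
Acceptance region: (95.2960, 102.7040)
Under H₁ (μ = 105): z_high = (102.7040 - 105)/1.8898 = -1.2149, z_low = (95.2960 - 105)/1.8898 = -5.1349
β = P(not reject | H₁) = Φ(-1.2149) - Φ(-5.1349) ≈ 0.1122

Answer: β ≈ 0.1122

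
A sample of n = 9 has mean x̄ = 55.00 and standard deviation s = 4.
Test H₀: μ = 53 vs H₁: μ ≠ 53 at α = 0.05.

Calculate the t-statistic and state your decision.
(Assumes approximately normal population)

df = n - 1 = 8
SE = s/√n = 4/√9 = 1.3333
t = (x̄ - μ₀)/SE = (55.00 - 53)/1.3333 = 1.5000
Critical value: t_{0.025,8} = ±2.306
p-value ≈ 0.1720
Decision: fail to reject H₀

Answer: t = 1.5000, fail to reject H₀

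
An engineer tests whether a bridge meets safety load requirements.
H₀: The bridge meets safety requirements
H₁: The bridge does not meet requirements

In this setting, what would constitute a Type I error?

Answer: Unnecessarily closing a safe bridge for repairs

Derivation:
Type I error: rejecting H₀ when it is actually true (false positive).
Type II error: failing to reject H₀ when H₁ is actually true (false negative).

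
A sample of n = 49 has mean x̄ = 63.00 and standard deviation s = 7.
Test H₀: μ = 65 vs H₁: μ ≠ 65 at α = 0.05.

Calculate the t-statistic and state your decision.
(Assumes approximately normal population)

df = n - 1 = 48
SE = s/√n = 7/√49 = 1.0000
t = (x̄ - μ₀)/SE = (63.00 - 65)/1.0000 = -2.0000
Critical value: t_{0.025,48} = ±2.011
p-value ≈ 0.0512
Decision: fail to reject H₀

Answer: t = -2.0000, fail to reject H₀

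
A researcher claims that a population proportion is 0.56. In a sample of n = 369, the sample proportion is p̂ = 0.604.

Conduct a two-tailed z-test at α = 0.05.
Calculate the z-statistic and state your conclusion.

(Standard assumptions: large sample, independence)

H₀: p = 0.56, H₁: p ≠ 0.56
Standard error: SE = √(p₀(1-p₀)/n) = √(0.56×0.44/369) = 0.025841
z-statistic: z = (p̂ - p₀)/SE = (0.604 - 0.56)/0.025841 = 1.7027
Critical value: z_0.025 = ±1.960
p-value = 0.0886
Decision: fail to reject H₀ at α = 0.05

Answer: z = 1.7027, fail to reject H₀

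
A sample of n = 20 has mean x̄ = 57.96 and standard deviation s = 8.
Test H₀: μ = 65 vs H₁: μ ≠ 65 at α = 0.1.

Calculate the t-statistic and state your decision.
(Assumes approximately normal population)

Answer: t = -3.9354, reject H₀

Derivation:
df = n - 1 = 19
SE = s/√n = 8/√20 = 1.7889
t = (x̄ - μ₀)/SE = (57.96 - 65)/1.7889 = -3.9354
Critical value: t_{0.05,19} = ±1.729
p-value ≈ 0.0009
Decision: reject H₀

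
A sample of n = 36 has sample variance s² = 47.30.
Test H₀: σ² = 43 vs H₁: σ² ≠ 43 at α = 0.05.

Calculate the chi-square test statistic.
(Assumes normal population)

df = n - 1 = 35
χ² = (n-1)s²/σ₀² = 35×47.30/43 = 38.5000
Critical values: χ²_{0.975,35} = 20.569, χ²_{0.025,35} = 53.203
Rejection region: χ² < 20.569 or χ² > 53.203
Decision: fail to reject H₀

Answer: χ² = 38.5000, fail to reject H₀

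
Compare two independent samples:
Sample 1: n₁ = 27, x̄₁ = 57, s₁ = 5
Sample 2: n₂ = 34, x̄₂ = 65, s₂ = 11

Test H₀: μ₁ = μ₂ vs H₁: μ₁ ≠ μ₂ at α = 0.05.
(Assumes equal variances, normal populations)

Pooled variance: s²_p = [26×5² + 33×11²]/(59) = 78.6949
s_p = 8.8710
SE = s_p×√(1/n₁ + 1/n₂) = 8.8710×√(1/27 + 1/34) = 2.2867
t = (x̄₁ - x̄₂)/SE = (57 - 65)/2.2867 = -3.4985
df = 59, t-critical = ±2.001
Decision: reject H₀

Answer: t = -3.4985, reject H₀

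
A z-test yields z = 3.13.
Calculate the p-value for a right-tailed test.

Answer: p-value ≈ 0.0009

Derivation:
For z = 3.13:
p = P(Z > 3.13) = 1 - Φ(3.13) = 0.0009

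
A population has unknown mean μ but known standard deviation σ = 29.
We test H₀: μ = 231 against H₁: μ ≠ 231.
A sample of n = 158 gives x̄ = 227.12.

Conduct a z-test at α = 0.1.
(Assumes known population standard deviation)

Standard error: SE = σ/√n = 29/√158 = 2.3071
z-statistic: z = (x̄ - μ₀)/SE = (227.12 - 231)/2.3071 = -1.6818
Critical value: ±1.645
p-value = 0.0926
Decision: reject H₀

Answer: z = -1.6818, reject H₀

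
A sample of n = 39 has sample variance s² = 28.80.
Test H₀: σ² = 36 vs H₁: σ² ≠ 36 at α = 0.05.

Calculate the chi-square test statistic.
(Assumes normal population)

Answer: χ² = 30.4000, fail to reject H₀

Derivation:
df = n - 1 = 38
χ² = (n-1)s²/σ₀² = 38×28.80/36 = 30.4000
Critical values: χ²_{0.975,38} = 22.878, χ²_{0.025,38} = 56.896
Rejection region: χ² < 22.878 or χ² > 56.896
Decision: fail to reject H₀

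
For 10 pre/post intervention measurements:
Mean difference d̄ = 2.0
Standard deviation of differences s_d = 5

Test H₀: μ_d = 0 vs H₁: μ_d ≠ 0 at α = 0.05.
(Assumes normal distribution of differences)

Answer: t = 1.2649, fail to reject H₀

Derivation:
df = n - 1 = 9
SE = s_d/√n = 5/√10 = 1.5811
t = d̄/SE = 2.0/1.5811 = 1.2649
Critical value: t_{0.025,9} = ±2.262
p-value ≈ 0.2377
Decision: fail to reject H₀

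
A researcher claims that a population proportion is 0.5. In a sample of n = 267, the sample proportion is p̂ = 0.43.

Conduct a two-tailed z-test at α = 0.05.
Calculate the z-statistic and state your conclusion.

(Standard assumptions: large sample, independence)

Answer: z = -2.2876, reject H₀

Derivation:
H₀: p = 0.5, H₁: p ≠ 0.5
Standard error: SE = √(p₀(1-p₀)/n) = √(0.5×0.5/267) = 0.030600
z-statistic: z = (p̂ - p₀)/SE = (0.43 - 0.5)/0.030600 = -2.2876
Critical value: z_0.025 = ±1.960
p-value = 0.0222
Decision: reject H₀ at α = 0.05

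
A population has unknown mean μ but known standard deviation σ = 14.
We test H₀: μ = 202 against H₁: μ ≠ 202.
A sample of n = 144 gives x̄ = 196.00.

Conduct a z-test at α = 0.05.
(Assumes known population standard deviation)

Standard error: SE = σ/√n = 14/√144 = 1.1667
z-statistic: z = (x̄ - μ₀)/SE = (196.00 - 202)/1.1667 = -5.1427
Critical value: ±1.960
p-value < 0.0001
Decision: reject H₀

Answer: z = -5.1427, reject H₀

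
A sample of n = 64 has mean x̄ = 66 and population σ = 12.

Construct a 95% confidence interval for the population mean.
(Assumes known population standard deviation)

Confidence level: 95%, α = 0.05
z_0.025 = 1.960
SE = σ/√n = 12/√64 = 1.5000
Margin of error = 1.960 × 1.5000 = 2.9400
CI: x̄ ± margin = 66 ± 2.9400
CI: (63.0600, 68.9400)

Answer: (63.0600, 68.9400)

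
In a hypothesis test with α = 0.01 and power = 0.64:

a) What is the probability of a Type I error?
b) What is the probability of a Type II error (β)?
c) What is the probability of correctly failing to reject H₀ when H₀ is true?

a) Type I error probability = α = 0.01
b) Power = P(reject H₀ | H₁ true) = 1 - β = 0.64, so Type II error probability = β = 1 - Power = 0.36
c) P(fail to reject H₀ | H₀ true) = 1 - α = 0.99

Answer: a) 0.01, b) 0.36, c) 0.99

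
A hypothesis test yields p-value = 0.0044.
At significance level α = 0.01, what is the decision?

Answer: reject H₀

Derivation:
Compare p-value to α:
0.0044 < 0.01
Decision: reject H₀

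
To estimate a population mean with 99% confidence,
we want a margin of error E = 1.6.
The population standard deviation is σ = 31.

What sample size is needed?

Answer: n = 2492

Derivation:
z_0.005 = 2.576
n = (z×σ/E)² = (2.576×31/1.6)²
n = 2491.0081
Round up: n = 2492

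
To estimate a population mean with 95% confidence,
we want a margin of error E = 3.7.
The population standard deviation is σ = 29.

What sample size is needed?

Answer: n = 236

Derivation:
z_0.025 = 1.960
n = (z×σ/E)² = (1.960×29/3.7)²
n = 235.9960
Round up: n = 236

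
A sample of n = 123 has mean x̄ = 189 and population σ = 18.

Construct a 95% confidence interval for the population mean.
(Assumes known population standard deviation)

Answer: (185.8189, 192.1811)

Derivation:
Confidence level: 95%, α = 0.05
z_0.025 = 1.960
SE = σ/√n = 18/√123 = 1.6230
Margin of error = 1.960 × 1.6230 = 3.1811
CI: x̄ ± margin = 189 ± 3.1811
CI: (185.8189, 192.1811)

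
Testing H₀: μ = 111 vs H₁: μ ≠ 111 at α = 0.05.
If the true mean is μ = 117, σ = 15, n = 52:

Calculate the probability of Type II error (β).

SE = σ/√n = 15/√52 = 2.0801
Critical values: μ₀ ± z_0.025×SE = 111 ± 1.960×2.0801
Acceptance region: (106.9230, 115.0770)
Under H₁ (μ = 117): z_high = (115.0770 - 117)/2.0801 = -0.9245, z_low = (106.9230 - 117)/2.0801 = -4.8445
β = P(not reject | H₁) = Φ(-0.9245) - Φ(-4.8445) ≈ 0.1776

Answer: β ≈ 0.1776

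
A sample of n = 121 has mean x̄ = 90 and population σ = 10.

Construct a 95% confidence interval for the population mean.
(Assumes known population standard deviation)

Confidence level: 95%, α = 0.05
z_0.025 = 1.960
SE = σ/√n = 10/√121 = 0.9091
Margin of error = 1.960 × 0.9091 = 1.7818
CI: x̄ ± margin = 90 ± 1.7818
CI: (88.2182, 91.7818)

Answer: (88.2182, 91.7818)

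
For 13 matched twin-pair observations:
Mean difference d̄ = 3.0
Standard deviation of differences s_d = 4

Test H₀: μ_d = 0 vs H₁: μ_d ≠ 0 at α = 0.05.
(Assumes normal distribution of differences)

df = n - 1 = 12
SE = s_d/√n = 4/√13 = 1.1094
t = d̄/SE = 3.0/1.1094 = 2.7042
Critical value: t_{0.025,12} = ±2.179
p-value ≈ 0.0192
Decision: reject H₀

Answer: t = 2.7042, reject H₀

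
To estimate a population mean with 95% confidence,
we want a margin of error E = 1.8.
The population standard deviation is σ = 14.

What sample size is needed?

Answer: n = 233

Derivation:
z_0.025 = 1.960
n = (z×σ/E)² = (1.960×14/1.8)²
n = 232.3931
Round up: n = 233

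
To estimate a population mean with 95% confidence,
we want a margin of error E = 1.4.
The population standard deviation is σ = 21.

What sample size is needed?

z_0.025 = 1.960
n = (z×σ/E)² = (1.960×21/1.4)²
n = 864.3600
Round up: n = 865

Answer: n = 865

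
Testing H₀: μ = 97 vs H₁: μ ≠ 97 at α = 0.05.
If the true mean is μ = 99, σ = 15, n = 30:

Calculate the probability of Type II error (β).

SE = σ/√n = 15/√30 = 2.7386
Critical values: μ₀ ± z_0.025×SE = 97 ± 1.960×2.7386
Acceptance region: (91.6323, 102.3677)
Under H₁ (μ = 99): z_high = (102.3677 - 99)/2.7386 = 1.2297, z_low = (91.6323 - 99)/2.7386 = -2.6903
β = P(not reject | H₁) = Φ(1.2297) - Φ(-2.6903) ≈ 0.8870

Answer: β ≈ 0.8870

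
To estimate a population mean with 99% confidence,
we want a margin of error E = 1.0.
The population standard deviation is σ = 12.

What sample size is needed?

Answer: n = 956

Derivation:
z_0.005 = 2.576
n = (z×σ/E)² = (2.576×12/1.0)²
n = 955.5517
Round up: n = 956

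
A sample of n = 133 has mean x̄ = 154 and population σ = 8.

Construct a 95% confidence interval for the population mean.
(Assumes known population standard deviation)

Answer: (152.6403, 155.3597)

Derivation:
Confidence level: 95%, α = 0.05
z_0.025 = 1.960
SE = σ/√n = 8/√133 = 0.6937
Margin of error = 1.960 × 0.6937 = 1.3597
CI: x̄ ± margin = 154 ± 1.3597
CI: (152.6403, 155.3597)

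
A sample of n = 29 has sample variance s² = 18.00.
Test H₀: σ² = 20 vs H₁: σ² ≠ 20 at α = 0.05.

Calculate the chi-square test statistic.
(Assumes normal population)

df = n - 1 = 28
χ² = (n-1)s²/σ₀² = 28×18.00/20 = 25.2000
Critical values: χ²_{0.975,28} = 15.308, χ²_{0.025,28} = 44.461
Rejection region: χ² < 15.308 or χ² > 44.461
Decision: fail to reject H₀

Answer: χ² = 25.2000, fail to reject H₀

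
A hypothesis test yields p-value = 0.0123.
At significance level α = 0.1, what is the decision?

Compare p-value to α:
0.0123 < 0.1
Decision: reject H₀

Answer: reject H₀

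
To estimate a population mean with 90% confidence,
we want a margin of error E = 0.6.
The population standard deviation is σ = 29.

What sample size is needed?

Answer: n = 6322

Derivation:
z_0.05 = 1.645
n = (z×σ/E)² = (1.645×29/0.6)²
n = 6321.5751
Round up: n = 6322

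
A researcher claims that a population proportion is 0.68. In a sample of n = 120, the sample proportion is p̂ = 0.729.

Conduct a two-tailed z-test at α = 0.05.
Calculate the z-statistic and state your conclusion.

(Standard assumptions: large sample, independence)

H₀: p = 0.68, H₁: p ≠ 0.68
Standard error: SE = √(p₀(1-p₀)/n) = √(0.68×0.32/120) = 0.042583
z-statistic: z = (p̂ - p₀)/SE = (0.729 - 0.68)/0.042583 = 1.1507
Critical value: z_0.025 = ±1.960
p-value = 0.2499
Decision: fail to reject H₀ at α = 0.05

Answer: z = 1.1507, fail to reject H₀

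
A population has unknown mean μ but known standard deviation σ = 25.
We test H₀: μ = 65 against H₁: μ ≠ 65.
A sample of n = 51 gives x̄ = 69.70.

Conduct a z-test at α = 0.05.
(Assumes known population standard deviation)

Standard error: SE = σ/√n = 25/√51 = 3.5007
z-statistic: z = (x̄ - μ₀)/SE = (69.70 - 65)/3.5007 = 1.3426
Critical value: ±1.960
p-value = 0.1794
Decision: fail to reject H₀

Answer: z = 1.3426, fail to reject H₀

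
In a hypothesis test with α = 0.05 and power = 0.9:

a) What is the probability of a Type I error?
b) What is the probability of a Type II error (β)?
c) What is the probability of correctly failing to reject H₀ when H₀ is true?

a) Type I error probability = α = 0.05
b) Power = P(reject H₀ | H₁ true) = 1 - β = 0.9, so Type II error probability = β = 1 - Power = 0.1
c) P(fail to reject H₀ | H₀ true) = 1 - α = 0.95

Answer: a) 0.05, b) 0.1, c) 0.95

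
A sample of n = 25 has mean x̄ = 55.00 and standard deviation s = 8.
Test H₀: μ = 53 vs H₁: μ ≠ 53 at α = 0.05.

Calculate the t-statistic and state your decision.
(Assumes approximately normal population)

Answer: t = 1.2500, fail to reject H₀

Derivation:
df = n - 1 = 24
SE = s/√n = 8/√25 = 1.6000
t = (x̄ - μ₀)/SE = (55.00 - 53)/1.6000 = 1.2500
Critical value: t_{0.025,24} = ±2.064
p-value ≈ 0.2234
Decision: fail to reject H₀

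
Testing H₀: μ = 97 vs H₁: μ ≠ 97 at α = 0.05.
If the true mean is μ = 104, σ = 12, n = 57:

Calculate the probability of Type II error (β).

Answer: β ≈ 0.0073

Derivation:
SE = σ/√n = 12/√57 = 1.5894
Critical values: μ₀ ± z_0.025×SE = 97 ± 1.960×1.5894
Acceptance region: (93.8848, 100.1152)
Under H₁ (μ = 104): z_high = (100.1152 - 104)/1.5894 = -2.4442, z_low = (93.8848 - 104)/1.5894 = -6.3642
β = P(not reject | H₁) = Φ(-2.4442) - Φ(-6.3642) ≈ 0.0073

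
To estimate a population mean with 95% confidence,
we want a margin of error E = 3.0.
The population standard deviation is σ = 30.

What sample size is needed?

z_0.025 = 1.960
n = (z×σ/E)² = (1.960×30/3.0)²
n = 384.1600
Round up: n = 385

Answer: n = 385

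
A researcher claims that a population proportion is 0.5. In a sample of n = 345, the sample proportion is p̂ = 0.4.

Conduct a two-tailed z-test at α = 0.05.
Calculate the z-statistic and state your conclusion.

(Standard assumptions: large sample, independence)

Answer: z = -3.7148, reject H₀

Derivation:
H₀: p = 0.5, H₁: p ≠ 0.5
Standard error: SE = √(p₀(1-p₀)/n) = √(0.5×0.5/345) = 0.026919
z-statistic: z = (p̂ - p₀)/SE = (0.4 - 0.5)/0.026919 = -3.7148
Critical value: z_0.025 = ±1.960
p-value = 0.0002
Decision: reject H₀ at α = 0.05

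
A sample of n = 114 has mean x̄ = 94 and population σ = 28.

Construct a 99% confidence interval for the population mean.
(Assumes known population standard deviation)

Answer: (87.2447, 100.7553)

Derivation:
Confidence level: 99%, α = 0.01
z_0.005 = 2.576
SE = σ/√n = 28/√114 = 2.6224
Margin of error = 2.576 × 2.6224 = 6.7553
CI: x̄ ± margin = 94 ± 6.7553
CI: (87.2447, 100.7553)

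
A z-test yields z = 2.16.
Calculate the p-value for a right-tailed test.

For z = 2.16:
p = P(Z > 2.16) = 1 - Φ(2.16) = 0.0154

Answer: p-value ≈ 0.0154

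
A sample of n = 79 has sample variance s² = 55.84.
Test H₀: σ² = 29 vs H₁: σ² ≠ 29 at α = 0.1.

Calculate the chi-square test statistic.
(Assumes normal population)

df = n - 1 = 78
χ² = (n-1)s²/σ₀² = 78×55.84/29 = 150.1903
Critical values: χ²_{0.95,78} = 58.654, χ²_{0.05,78} = 99.617
Rejection region: χ² < 58.654 or χ² > 99.617
Decision: reject H₀

Answer: χ² = 150.1903, reject H₀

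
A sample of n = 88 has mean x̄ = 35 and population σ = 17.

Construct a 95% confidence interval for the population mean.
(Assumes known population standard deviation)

Confidence level: 95%, α = 0.05
z_0.025 = 1.960
SE = σ/√n = 17/√88 = 1.8122
Margin of error = 1.960 × 1.8122 = 3.5519
CI: x̄ ± margin = 35 ± 3.5519
CI: (31.4481, 38.5519)

Answer: (31.4481, 38.5519)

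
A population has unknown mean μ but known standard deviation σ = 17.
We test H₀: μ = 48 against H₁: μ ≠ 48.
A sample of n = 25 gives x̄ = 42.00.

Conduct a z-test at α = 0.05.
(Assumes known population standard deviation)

Answer: z = -1.7647, fail to reject H₀

Derivation:
Standard error: SE = σ/√n = 17/√25 = 3.4000
z-statistic: z = (x̄ - μ₀)/SE = (42.00 - 48)/3.4000 = -1.7647
Critical value: ±1.960
p-value = 0.0776
Decision: fail to reject H₀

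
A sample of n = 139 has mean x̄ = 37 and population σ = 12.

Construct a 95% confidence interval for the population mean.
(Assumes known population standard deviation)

Confidence level: 95%, α = 0.05
z_0.025 = 1.960
SE = σ/√n = 12/√139 = 1.0178
Margin of error = 1.960 × 1.0178 = 1.9949
CI: x̄ ± margin = 37 ± 1.9949
CI: (35.0051, 38.9949)

Answer: (35.0051, 38.9949)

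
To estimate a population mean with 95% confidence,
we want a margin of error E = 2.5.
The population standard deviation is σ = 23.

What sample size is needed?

z_0.025 = 1.960
n = (z×σ/E)² = (1.960×23/2.5)²
n = 325.1530
Round up: n = 326

Answer: n = 326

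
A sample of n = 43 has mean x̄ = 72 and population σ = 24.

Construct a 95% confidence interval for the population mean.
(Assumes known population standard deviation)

Confidence level: 95%, α = 0.05
z_0.025 = 1.960
SE = σ/√n = 24/√43 = 3.6600
Margin of error = 1.960 × 3.6600 = 7.1736
CI: x̄ ± margin = 72 ± 7.1736
CI: (64.8264, 79.1736)

Answer: (64.8264, 79.1736)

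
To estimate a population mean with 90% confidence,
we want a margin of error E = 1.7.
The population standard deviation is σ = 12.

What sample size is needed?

z_0.05 = 1.645
n = (z×σ/E)² = (1.645×12/1.7)²
n = 134.8331
Round up: n = 135

Answer: n = 135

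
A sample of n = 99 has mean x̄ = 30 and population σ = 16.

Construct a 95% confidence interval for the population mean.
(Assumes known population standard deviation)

Confidence level: 95%, α = 0.05
z_0.025 = 1.960
SE = σ/√n = 16/√99 = 1.6081
Margin of error = 1.960 × 1.6081 = 3.1519
CI: x̄ ± margin = 30 ± 3.1519
CI: (26.8481, 33.1519)

Answer: (26.8481, 33.1519)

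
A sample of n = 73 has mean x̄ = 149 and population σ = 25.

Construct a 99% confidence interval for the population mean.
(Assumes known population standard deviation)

Answer: (141.4626, 156.5374)

Derivation:
Confidence level: 99%, α = 0.01
z_0.005 = 2.576
SE = σ/√n = 25/√73 = 2.9260
Margin of error = 2.576 × 2.9260 = 7.5374
CI: x̄ ± margin = 149 ± 7.5374
CI: (141.4626, 156.5374)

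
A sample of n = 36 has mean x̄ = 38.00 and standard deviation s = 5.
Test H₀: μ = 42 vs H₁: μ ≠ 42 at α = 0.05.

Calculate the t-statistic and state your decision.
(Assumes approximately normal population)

Answer: t = -4.8002, reject H₀

Derivation:
df = n - 1 = 35
SE = s/√n = 5/√36 = 0.8333
t = (x̄ - μ₀)/SE = (38.00 - 42)/0.8333 = -4.8002
Critical value: t_{0.025,35} = ±2.030
p-value < 0.0001
Decision: reject H₀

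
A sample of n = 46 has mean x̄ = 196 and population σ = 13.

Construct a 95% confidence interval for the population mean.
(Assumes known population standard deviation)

Answer: (192.2433, 199.7567)

Derivation:
Confidence level: 95%, α = 0.05
z_0.025 = 1.960
SE = σ/√n = 13/√46 = 1.9167
Margin of error = 1.960 × 1.9167 = 3.7567
CI: x̄ ± margin = 196 ± 3.7567
CI: (192.2433, 199.7567)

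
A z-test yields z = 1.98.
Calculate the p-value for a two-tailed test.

Answer: p-value ≈ 0.0477

Derivation:
For z = 1.98:
p = 2×P(Z > |1.98|) = 2×(1 - Φ(1.98)) = 0.0477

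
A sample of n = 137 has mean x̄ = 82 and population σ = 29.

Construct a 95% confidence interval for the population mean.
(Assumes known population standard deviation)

Answer: (77.1439, 86.8561)

Derivation:
Confidence level: 95%, α = 0.05
z_0.025 = 1.960
SE = σ/√n = 29/√137 = 2.4776
Margin of error = 1.960 × 2.4776 = 4.8561
CI: x̄ ± margin = 82 ± 4.8561
CI: (77.1439, 86.8561)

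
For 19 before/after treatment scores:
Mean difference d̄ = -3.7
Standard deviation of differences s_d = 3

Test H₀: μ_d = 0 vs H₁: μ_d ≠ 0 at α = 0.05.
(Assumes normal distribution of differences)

Answer: t = -5.3763, reject H₀

Derivation:
df = n - 1 = 18
SE = s_d/√n = 3/√19 = 0.6882
t = d̄/SE = -3.7/0.6882 = -5.3763
Critical value: t_{0.025,18} = ±2.101
p-value < 0.0001
Decision: reject H₀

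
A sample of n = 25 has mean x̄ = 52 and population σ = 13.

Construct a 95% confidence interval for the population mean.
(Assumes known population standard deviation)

Answer: (46.9040, 57.0960)

Derivation:
Confidence level: 95%, α = 0.05
z_0.025 = 1.960
SE = σ/√n = 13/√25 = 2.6000
Margin of error = 1.960 × 2.6000 = 5.0960
CI: x̄ ± margin = 52 ± 5.0960
CI: (46.9040, 57.0960)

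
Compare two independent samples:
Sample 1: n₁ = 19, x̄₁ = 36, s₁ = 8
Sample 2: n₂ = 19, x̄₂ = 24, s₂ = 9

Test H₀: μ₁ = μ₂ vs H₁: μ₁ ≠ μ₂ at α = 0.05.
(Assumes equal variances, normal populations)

Pooled variance: s²_p = [18×8² + 18×9²]/(36) = 72.5000
s_p = 8.5147
SE = s_p×√(1/n₁ + 1/n₂) = 8.5147×√(1/19 + 1/19) = 2.7625
t = (x̄₁ - x̄₂)/SE = (36 - 24)/2.7625 = 4.3439
df = 36, t-critical = ±2.028
Decision: reject H₀

Answer: t = 4.3439, reject H₀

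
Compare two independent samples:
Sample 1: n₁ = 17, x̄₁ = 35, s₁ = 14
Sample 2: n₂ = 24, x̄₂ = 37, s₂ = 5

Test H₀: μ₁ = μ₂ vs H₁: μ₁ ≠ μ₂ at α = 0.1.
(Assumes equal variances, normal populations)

Pooled variance: s²_p = [16×14² + 23×5²]/(39) = 95.1538
s_p = 9.7547
SE = s_p×√(1/n₁ + 1/n₂) = 9.7547×√(1/17 + 1/24) = 3.0923
t = (x̄₁ - x̄₂)/SE = (35 - 37)/3.0923 = -0.6468
df = 39, t-critical = ±1.685
Decision: fail to reject H₀

Answer: t = -0.6468, fail to reject H₀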